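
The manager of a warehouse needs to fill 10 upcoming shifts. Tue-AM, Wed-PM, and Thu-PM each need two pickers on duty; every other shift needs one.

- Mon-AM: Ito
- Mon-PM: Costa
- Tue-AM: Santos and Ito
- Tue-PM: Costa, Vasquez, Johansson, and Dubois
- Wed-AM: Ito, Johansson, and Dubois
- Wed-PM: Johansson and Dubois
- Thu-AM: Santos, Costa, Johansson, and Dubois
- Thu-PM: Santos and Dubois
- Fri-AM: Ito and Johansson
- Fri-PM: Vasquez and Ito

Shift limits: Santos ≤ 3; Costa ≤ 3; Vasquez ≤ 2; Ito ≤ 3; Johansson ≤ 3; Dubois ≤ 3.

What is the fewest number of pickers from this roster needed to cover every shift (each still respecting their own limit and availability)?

5

13 slots to fill and no one can take more than 3, so at least ⌈13/3⌉ = 5 pickers are needed.
Santos, Costa, Ito, Johansson, and Dubois alone can cover everything: Mon-AM→Ito, Mon-PM→Costa, Tue-AM→Santos+Ito, Tue-PM→Costa, Wed-AM→Johansson, Wed-PM→Johansson+Dubois, Thu-AM→Santos, Thu-PM→Santos+Dubois, Fri-AM→Johansson, Fri-PM→Ito.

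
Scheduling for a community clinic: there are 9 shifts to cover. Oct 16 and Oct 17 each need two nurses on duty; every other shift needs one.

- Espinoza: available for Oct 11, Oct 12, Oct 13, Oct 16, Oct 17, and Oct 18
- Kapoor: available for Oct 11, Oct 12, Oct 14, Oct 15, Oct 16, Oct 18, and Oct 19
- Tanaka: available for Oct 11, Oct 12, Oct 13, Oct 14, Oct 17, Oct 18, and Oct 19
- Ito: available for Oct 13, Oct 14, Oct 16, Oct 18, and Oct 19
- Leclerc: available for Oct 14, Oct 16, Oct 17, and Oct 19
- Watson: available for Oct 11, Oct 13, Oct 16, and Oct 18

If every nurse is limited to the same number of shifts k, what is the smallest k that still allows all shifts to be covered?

2

With 6 nurses and 11 worker-slots to fill, someone must work at least ⌈11/6⌉ = 2 shifts, so k ≥ 2.
k = 2 works: Oct 11→Kapoor, Oct 12→Espinoza, Oct 13→Tanaka, Oct 14→Ito, Oct 15→Kapoor, Oct 16→Leclerc+Watson, Oct 17→Espinoza+Tanaka, Oct 18→Watson, Oct 19→Ito.
Loads: Espinoza 2, Kapoor 2, Tanaka 2, Ito 2, Leclerc 1, Watson 2 — all ≤ 2.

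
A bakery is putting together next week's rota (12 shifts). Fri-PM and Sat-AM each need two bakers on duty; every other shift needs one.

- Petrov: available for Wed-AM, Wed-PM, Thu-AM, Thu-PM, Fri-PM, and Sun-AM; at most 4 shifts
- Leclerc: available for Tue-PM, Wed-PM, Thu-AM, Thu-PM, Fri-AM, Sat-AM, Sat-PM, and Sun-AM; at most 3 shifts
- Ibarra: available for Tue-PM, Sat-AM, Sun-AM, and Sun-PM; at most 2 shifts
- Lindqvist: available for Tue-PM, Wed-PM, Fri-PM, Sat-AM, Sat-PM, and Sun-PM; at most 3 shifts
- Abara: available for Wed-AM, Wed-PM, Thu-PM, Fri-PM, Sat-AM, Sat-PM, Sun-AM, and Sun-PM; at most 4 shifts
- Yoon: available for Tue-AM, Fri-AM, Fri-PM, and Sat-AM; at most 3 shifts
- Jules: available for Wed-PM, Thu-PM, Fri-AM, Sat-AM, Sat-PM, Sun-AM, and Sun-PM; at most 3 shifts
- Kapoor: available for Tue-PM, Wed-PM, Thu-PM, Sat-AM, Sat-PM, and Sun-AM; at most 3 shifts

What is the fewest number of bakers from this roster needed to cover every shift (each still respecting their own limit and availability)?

4

14 slots to fill and no one can take more than 4, so at least ⌈14/4⌉ = 4 bakers are needed.
Petrov, Leclerc, Abara, and Yoon alone can cover everything: Tue-AM→Yoon, Tue-PM→Leclerc, Wed-AM→Petrov, Wed-PM→Petrov, Thu-AM→Petrov, Thu-PM→Petrov, Fri-AM→Leclerc, Fri-PM→Abara+Yoon, Sat-AM→Abara+Yoon, Sat-PM→Leclerc, Sun-AM→Abara, Sun-PM→Abara.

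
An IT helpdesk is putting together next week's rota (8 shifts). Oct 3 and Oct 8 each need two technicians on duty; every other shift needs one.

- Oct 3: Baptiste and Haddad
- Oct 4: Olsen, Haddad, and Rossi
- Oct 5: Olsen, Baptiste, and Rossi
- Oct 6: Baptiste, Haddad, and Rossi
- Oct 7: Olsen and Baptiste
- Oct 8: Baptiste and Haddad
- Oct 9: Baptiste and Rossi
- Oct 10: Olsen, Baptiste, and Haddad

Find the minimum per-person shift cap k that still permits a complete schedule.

3

With 4 technicians and 10 worker-slots to fill, someone must work at least ⌈10/4⌉ = 3 shifts, so k ≥ 3.
k = 3 works: Oct 3→Baptiste+Haddad, Oct 4→Olsen, Oct 5→Olsen, Oct 6→Rossi, Oct 7→Olsen, Oct 8→Baptiste+Haddad, Oct 9→Baptiste, Oct 10→Haddad.
Loads: Olsen 3, Baptiste 3, Haddad 3, Rossi 1 — all ≤ 3.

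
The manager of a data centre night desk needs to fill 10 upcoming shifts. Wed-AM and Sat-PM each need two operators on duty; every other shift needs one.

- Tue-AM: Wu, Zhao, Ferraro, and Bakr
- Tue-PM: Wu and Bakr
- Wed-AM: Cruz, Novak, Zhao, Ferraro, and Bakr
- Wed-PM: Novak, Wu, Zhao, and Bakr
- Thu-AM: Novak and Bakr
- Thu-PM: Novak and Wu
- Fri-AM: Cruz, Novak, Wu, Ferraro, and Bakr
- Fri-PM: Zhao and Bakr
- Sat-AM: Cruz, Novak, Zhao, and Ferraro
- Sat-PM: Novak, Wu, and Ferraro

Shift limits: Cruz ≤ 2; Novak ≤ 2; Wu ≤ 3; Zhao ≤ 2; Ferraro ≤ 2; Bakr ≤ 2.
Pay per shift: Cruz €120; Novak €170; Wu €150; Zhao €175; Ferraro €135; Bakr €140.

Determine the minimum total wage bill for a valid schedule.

€1755

Picking the cheapest available operator for each shift independently would cost €1625, but that ignores the shift limits.
An optimal schedule: Tue-AM→Ferraro, Tue-PM→Bakr, Wed-AM→Cruz+Novak, Wed-PM→Wu, Thu-AM→Bakr, Thu-PM→Wu, Fri-AM→Novak, Fri-PM→Zhao, Sat-AM→Cruz, Sat-PM→Ferraro+Wu.
Total: 135 + 140 + 120 + 170 + 150 + 140 + 150 + 170 + 175 + 120 + 135 + 150 = €1755.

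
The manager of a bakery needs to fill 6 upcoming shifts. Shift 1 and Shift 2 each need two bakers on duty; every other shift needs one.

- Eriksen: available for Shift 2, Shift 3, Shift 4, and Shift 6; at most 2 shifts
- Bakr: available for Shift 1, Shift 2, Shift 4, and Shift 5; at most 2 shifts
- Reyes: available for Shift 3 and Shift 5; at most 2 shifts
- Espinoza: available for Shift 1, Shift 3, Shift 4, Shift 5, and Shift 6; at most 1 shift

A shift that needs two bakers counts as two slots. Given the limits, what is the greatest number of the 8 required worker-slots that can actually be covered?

Total capacity across all bakers is 2+2+2+1 = 7, and 8 slots are needed, so at most 7 can be filled.
An assignment achieving 7: Shift 1→Bakr+Espinoza, Shift 2→Eriksen+Bakr, Shift 3→Reyes, Shift 5→Reyes, Shift 6→Eriksen.
Loads: Eriksen 2/2, Bakr 2/2, Reyes 2/2, Espinoza 1/1.

7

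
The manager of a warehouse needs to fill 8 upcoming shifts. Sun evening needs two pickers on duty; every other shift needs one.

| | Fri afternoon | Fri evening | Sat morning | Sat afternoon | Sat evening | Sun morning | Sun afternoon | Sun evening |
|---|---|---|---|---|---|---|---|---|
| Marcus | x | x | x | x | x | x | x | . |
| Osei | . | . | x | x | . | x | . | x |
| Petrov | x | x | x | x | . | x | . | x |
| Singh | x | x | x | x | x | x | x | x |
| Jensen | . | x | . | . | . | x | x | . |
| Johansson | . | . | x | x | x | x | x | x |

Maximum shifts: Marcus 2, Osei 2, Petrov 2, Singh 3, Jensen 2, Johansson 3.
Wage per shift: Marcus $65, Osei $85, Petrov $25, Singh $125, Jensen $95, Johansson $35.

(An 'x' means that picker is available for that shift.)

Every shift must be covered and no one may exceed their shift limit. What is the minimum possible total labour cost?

$455

Picking the cheapest available picker for each shift independently would cost $255, but that ignores the shift limits.
An optimal schedule: Fri afternoon→Petrov, Fri evening→Petrov, Sat morning→Marcus, Sat afternoon→Marcus, Sat evening→Johansson, Sun morning→Osei, Sun afternoon→Johansson, Sun evening→Johansson+Osei.
Total: 25 + 25 + 65 + 65 + 35 + 85 + 35 + 35 + 85 = $455.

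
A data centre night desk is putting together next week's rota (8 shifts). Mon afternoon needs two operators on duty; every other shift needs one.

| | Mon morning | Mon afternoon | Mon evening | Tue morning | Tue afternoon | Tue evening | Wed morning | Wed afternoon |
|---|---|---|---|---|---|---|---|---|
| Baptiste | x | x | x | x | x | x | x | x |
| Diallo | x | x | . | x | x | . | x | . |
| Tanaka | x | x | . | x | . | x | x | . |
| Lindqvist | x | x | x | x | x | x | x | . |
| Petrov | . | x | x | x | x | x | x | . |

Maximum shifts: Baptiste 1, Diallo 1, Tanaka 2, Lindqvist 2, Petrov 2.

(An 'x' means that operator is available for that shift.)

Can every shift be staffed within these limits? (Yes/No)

No

Total capacity is 1+1+2+2+2 = 8 but 9 worker-slots are needed — infeasible.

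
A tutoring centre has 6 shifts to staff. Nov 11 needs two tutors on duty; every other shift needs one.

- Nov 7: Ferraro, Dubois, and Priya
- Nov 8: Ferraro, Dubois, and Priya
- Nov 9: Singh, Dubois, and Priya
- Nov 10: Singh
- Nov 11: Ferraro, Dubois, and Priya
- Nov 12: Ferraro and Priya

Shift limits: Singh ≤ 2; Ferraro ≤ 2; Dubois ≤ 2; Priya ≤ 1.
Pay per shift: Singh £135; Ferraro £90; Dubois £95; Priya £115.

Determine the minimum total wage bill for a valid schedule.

£755

Nov 10 can only be covered by Singh, so that assignment is forced.
Picking the cheapest available tutor for each shift independently would cost £685, but that ignores the shift limits.
An optimal schedule: Nov 7→Ferraro, Nov 8→Dubois, Nov 9→Singh, Nov 10→Singh, Nov 11→Dubois+Priya, Nov 12→Ferraro.
Total: 90 + 95 + 135 + 135 + 95 + 115 + 90 = £755.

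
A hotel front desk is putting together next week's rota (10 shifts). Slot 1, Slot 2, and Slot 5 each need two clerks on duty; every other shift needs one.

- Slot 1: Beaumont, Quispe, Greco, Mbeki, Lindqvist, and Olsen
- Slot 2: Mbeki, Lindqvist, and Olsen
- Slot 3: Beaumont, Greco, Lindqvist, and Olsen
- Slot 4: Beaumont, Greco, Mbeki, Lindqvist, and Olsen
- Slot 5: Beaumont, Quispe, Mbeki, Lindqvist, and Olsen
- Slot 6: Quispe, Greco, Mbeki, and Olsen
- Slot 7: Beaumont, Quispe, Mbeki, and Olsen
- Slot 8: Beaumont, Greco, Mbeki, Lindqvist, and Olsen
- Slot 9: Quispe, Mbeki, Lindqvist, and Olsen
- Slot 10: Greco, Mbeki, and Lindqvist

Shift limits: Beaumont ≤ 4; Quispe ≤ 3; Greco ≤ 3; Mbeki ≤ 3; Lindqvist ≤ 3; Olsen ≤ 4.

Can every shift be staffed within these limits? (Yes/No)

Yes

One valid schedule: Slot 1→Greco+Mbeki, Slot 2→Mbeki+Lindqvist, Slot 3→Beaumont, Slot 4→Beaumont, Slot 5→Quispe+Mbeki, Slot 6→Quispe, Slot 7→Beaumont, Slot 8→Beaumont, Slot 9→Quispe, Slot 10→Greco.
Loads: Beaumont 4/4, Quispe 3/3, Greco 2/3, Mbeki 3/3, Lindqvist 1/3, Olsen 0/4 — all within limits.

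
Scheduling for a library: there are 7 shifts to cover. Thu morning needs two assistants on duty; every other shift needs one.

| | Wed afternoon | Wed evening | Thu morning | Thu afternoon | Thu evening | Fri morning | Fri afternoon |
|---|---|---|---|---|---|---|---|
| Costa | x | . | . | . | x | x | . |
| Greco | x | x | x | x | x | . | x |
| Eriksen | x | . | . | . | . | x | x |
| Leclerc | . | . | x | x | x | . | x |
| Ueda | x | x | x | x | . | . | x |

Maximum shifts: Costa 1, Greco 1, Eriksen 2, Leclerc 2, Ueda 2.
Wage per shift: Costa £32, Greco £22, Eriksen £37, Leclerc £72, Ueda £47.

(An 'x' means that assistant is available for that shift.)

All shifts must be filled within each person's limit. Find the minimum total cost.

£366

Picking the cheapest available assistant for each shift independently would cost £211, but that ignores the shift limits.
An optimal schedule: Wed afternoon→Eriksen, Wed evening→Greco, Thu morning→Leclerc+Ueda, Thu afternoon→Ueda, Thu evening→Leclerc, Fri morning→Costa, Fri afternoon→Eriksen.
Total: 37 + 22 + 72 + 47 + 47 + 72 + 32 + 37 = £366.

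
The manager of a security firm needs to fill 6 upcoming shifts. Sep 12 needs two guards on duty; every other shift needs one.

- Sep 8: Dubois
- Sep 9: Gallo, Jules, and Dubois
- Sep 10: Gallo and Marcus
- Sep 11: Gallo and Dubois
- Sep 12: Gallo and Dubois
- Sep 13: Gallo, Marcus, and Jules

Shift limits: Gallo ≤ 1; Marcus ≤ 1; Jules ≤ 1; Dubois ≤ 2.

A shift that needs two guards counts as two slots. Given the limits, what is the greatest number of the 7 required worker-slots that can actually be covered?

Total capacity across all guards is 1+1+1+2 = 5, and 7 slots are needed, so at most 5 can be filled.
An assignment achieving 5: Sep 8→Dubois, Sep 9→Jules, Sep 10→Gallo, Sep 11→Dubois, Sep 13→Marcus.
Loads: Gallo 1/1, Marcus 1/1, Jules 1/1, Dubois 2/2.

5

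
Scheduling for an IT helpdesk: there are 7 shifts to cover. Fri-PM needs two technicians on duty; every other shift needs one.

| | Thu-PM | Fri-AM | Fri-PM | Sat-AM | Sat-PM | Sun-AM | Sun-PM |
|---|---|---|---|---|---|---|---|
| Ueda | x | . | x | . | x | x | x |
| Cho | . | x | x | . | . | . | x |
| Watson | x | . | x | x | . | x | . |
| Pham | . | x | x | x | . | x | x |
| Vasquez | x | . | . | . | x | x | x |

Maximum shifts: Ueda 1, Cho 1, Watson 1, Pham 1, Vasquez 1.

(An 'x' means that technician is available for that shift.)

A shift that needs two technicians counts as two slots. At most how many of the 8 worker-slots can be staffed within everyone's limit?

5

Total capacity across all technicians is 1+1+1+1+1 = 5, and 8 slots are needed, so at most 5 can be filled.
An assignment achieving 5: Thu-PM→Vasquez, Fri-AM→Cho, Fri-PM→Pham, Sat-AM→Watson, Sat-PM→Ueda.
Loads: Ueda 1/1, Cho 1/1, Watson 1/1, Pham 1/1, Vasquez 1/1.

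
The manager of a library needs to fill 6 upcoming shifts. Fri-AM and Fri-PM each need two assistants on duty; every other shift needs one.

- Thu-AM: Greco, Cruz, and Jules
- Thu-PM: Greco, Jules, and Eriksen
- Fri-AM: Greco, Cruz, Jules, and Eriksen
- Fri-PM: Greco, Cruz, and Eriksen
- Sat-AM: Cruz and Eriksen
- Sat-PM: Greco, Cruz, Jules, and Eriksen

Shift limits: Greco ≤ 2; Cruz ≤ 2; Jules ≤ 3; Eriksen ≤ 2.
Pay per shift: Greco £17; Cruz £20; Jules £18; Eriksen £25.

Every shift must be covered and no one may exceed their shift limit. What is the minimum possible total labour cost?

£153

Picking the cheapest available assistant for each shift independently would cost £143, but that ignores the shift limits.
An optimal schedule: Thu-AM→Greco, Thu-PM→Jules, Fri-AM→Jules+Eriksen, Fri-PM→Greco+Cruz, Sat-AM→Cruz, Sat-PM→Jules.
Total: 17 + 18 + 18 + 25 + 17 + 20 + 20 + 18 = £153.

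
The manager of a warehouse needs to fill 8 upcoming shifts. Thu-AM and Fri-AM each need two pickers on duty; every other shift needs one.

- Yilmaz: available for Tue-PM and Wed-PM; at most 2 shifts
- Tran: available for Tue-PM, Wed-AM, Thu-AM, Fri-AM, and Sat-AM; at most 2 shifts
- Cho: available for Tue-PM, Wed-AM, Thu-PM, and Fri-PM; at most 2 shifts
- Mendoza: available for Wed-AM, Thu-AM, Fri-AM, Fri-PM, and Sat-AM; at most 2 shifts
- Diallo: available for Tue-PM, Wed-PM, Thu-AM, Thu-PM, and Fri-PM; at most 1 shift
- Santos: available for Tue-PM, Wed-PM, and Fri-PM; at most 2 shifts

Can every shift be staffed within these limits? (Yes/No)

Yes

Fri-AM can only be covered by Tran and Mendoza, so that assignment is forced.
One valid schedule: Tue-PM→Yilmaz, Wed-AM→Cho, Wed-PM→Yilmaz, Thu-AM→Mendoza+Diallo, Thu-PM→Cho, Fri-AM→Tran+Mendoza, Fri-PM→Santos, Sat-AM→Tran.
Loads: Yilmaz 2/2, Tran 2/2, Cho 2/2, Mendoza 2/2, Diallo 1/1, Santos 1/2 — all within limits.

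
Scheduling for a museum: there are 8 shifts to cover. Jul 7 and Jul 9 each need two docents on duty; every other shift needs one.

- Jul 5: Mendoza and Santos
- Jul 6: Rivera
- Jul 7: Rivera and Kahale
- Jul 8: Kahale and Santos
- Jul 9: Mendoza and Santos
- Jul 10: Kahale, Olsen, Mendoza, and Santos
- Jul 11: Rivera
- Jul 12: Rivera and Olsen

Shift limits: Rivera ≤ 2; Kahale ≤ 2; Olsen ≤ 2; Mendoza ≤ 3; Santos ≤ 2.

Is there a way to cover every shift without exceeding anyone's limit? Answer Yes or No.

Total capacity is 11 and 10 slots are needed, so capacity alone doesn't rule it out.
Shifts {Jul 6, Jul 7, Jul 11} need 4 worker-slots in total, but the docents available for any of those shifts (Rivera and Kahale) can supply at most 3 among them. So no valid schedule exists.

No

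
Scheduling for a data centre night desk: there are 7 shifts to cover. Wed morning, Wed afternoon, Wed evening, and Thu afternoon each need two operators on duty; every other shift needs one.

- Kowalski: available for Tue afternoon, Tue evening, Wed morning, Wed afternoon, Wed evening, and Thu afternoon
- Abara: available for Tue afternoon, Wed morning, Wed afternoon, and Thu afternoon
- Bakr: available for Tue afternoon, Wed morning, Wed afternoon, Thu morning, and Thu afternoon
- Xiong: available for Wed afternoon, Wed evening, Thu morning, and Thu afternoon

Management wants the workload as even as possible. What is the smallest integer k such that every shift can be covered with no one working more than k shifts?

3

With 4 operators and 11 worker-slots to fill, someone must work at least ⌈11/4⌉ = 3 shifts, so k ≥ 3.
k = 3 works: Tue afternoon→Kowalski, Tue evening→Kowalski, Wed morning→Abara+Bakr, Wed afternoon→Abara+Bakr, Wed evening→Kowalski+Xiong, Thu morning→Bakr, Thu afternoon→Abara+Xiong.
Loads: Kowalski 3, Abara 3, Bakr 3, Xiong 2 — all ≤ 3.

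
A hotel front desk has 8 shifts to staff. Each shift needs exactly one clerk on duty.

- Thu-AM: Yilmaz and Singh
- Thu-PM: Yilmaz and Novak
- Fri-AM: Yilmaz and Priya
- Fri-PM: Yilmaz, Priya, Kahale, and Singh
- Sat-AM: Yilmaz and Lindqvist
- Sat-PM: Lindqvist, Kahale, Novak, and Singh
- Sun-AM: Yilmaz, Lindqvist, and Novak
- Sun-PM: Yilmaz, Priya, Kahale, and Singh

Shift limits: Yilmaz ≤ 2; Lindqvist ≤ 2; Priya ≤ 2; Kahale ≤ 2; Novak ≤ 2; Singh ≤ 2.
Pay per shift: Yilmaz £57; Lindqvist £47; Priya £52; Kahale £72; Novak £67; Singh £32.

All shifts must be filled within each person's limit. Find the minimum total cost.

Picking the cheapest available clerk for each shift independently would cost £331, but that ignores the shift limits.
An optimal schedule: Thu-AM→Singh, Thu-PM→Yilmaz, Fri-AM→Priya, Fri-PM→Priya, Sat-AM→Lindqvist, Sat-PM→Singh, Sun-AM→Lindqvist, Sun-PM→Yilmaz.
Total: 32 + 57 + 52 + 52 + 47 + 32 + 47 + 57 = £376.

£376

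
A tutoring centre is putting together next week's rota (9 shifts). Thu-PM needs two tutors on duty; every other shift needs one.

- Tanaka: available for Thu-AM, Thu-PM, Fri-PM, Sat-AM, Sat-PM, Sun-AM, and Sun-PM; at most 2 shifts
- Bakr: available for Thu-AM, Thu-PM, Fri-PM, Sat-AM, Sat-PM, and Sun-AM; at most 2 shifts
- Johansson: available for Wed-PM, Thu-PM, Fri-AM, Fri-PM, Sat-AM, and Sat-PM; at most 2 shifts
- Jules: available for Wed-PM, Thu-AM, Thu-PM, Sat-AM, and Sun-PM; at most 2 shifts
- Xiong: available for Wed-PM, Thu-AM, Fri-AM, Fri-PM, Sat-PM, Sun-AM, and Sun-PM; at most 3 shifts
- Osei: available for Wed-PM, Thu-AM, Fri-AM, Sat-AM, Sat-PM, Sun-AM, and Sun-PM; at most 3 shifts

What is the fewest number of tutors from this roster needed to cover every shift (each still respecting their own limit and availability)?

10 slots to fill and no one can take more than 3, so at least ⌈10/3⌉ = 4 tutors are needed.
Tanaka, Bakr, Xiong, and Osei alone can cover everything: Wed-PM→Xiong, Thu-AM→Osei, Thu-PM→Tanaka+Bakr, Fri-AM→Xiong, Fri-PM→Tanaka, Sat-AM→Bakr, Sat-PM→Osei, Sun-AM→Osei, Sun-PM→Xiong.

4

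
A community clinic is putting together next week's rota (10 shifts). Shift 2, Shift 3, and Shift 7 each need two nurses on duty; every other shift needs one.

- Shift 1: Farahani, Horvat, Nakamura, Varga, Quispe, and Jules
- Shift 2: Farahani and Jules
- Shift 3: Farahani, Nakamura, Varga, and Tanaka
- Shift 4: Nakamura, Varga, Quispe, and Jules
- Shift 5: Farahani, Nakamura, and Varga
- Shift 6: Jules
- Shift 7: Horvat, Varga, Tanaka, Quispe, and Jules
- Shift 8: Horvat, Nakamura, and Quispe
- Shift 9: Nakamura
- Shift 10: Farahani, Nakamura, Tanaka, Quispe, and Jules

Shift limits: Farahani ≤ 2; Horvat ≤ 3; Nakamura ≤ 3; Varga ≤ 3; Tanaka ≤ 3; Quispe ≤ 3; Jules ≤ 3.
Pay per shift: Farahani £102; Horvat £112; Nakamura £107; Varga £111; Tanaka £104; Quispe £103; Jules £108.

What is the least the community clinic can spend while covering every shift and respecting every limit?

Shift 2 can only be covered by Farahani and Jules, so that assignment is forced.
Shift 6 can only be covered by Jules, so that assignment is forced.
Shift 9 can only be covered by Nakamura, so that assignment is forced.
Picking the cheapest available nurse for each shift independently would cost £1350, but that ignores the shift limits.
An optimal schedule: Shift 1→Nakamura, Shift 2→Farahani+Jules, Shift 3→Tanaka+Nakamura, Shift 4→Quispe, Shift 5→Farahani, Shift 6→Jules, Shift 7→Quispe+Tanaka, Shift 8→Quispe, Shift 9→Nakamura, Shift 10→Tanaka.
Total: 107 + 102 + 108 + 104 + 107 + 103 + 102 + 108 + 103 + 104 + 103 + 107 + 104 = £1362.

£1362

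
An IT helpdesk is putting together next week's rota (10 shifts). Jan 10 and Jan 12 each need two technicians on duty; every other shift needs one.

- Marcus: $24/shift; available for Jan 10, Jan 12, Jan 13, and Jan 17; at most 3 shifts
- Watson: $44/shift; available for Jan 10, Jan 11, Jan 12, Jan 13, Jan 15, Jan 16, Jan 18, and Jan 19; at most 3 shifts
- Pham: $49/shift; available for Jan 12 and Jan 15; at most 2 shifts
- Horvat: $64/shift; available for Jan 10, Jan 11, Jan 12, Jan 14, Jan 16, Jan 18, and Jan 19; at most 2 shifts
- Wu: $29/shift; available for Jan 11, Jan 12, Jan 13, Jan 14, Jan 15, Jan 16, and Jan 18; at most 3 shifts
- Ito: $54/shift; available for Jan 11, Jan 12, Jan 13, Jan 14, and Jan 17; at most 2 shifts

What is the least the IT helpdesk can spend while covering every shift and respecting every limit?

Picking the cheapest available technician for each shift independently would cost $358, but that ignores the shift limits.
An optimal schedule: Jan 10→Marcus+Watson, Jan 11→Watson, Jan 12→Pham+Ito, Jan 13→Marcus, Jan 14→Wu, Jan 15→Pham, Jan 16→Wu, Jan 17→Marcus, Jan 18→Wu, Jan 19→Watson.
Total: 24 + 44 + 44 + 49 + 54 + 24 + 29 + 49 + 29 + 24 + 29 + 44 = $443.

$443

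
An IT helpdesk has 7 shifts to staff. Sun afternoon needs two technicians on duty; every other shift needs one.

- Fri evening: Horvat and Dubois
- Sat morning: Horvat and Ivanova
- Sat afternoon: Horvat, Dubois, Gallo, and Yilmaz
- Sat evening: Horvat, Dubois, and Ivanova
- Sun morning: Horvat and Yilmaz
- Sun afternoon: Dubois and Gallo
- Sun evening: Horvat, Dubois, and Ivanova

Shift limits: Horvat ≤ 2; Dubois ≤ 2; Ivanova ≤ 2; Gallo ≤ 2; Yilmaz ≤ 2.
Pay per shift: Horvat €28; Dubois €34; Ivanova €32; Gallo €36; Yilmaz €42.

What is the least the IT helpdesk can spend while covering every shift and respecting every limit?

Sun afternoon can only be covered by Dubois and Gallo, so that assignment is forced.
Picking the cheapest available technician for each shift independently would cost €238, but that ignores the shift limits.
An optimal schedule: Fri evening→Horvat, Sat morning→Ivanova, Sat afternoon→Gallo, Sat evening→Ivanova, Sun morning→Horvat, Sun afternoon→Dubois+Gallo, Sun evening→Dubois.
Total: 28 + 32 + 36 + 32 + 28 + 34 + 36 + 34 = €260.

€260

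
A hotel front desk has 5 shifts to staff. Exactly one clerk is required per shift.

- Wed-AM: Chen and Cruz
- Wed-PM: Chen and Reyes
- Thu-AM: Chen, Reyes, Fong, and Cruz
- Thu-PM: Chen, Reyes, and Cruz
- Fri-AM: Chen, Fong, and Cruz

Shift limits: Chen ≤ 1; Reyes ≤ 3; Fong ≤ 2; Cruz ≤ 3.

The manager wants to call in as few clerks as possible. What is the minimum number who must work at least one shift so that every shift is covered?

2

5 slots to fill and no one can take more than 3, so at least ⌈5/3⌉ = 2 clerks are needed.
Reyes and Cruz alone can cover everything: Wed-AM→Cruz, Wed-PM→Reyes, Thu-AM→Reyes, Thu-PM→Reyes, Fri-AM→Cruz.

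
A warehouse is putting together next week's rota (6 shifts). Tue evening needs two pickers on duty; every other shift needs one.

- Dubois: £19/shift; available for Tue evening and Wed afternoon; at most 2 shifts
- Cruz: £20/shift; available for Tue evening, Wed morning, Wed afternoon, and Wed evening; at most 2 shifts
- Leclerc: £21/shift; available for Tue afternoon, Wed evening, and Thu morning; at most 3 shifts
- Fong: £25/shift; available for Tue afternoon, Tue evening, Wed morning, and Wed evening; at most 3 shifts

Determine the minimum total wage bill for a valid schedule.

Thu morning can only be covered by Leclerc, so that assignment is forced.
Picking the cheapest available picker for each shift independently would cost £140, but that ignores the shift limits.
An optimal schedule: Tue afternoon→Leclerc, Tue evening→Dubois+Cruz, Wed morning→Cruz, Wed afternoon→Dubois, Wed evening→Leclerc, Thu morning→Leclerc.
Total: 21 + 19 + 20 + 20 + 19 + 21 + 21 = £141.

£141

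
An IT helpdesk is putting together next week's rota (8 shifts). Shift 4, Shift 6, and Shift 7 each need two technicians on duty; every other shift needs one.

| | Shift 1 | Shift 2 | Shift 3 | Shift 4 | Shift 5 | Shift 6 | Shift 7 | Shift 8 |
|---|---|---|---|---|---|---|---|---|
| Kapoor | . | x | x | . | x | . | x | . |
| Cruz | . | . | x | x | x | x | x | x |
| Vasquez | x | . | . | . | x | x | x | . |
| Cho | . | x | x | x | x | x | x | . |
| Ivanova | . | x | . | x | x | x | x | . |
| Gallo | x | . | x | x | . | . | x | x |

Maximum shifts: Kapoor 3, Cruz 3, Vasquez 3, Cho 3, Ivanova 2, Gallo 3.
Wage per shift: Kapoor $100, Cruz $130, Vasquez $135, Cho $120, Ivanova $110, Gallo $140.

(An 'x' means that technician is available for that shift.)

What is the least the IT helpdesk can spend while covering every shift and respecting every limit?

$1275

Picking the cheapest available technician for each shift independently would cost $1235, but that ignores the shift limits.
An optimal schedule: Shift 1→Vasquez, Shift 2→Kapoor, Shift 3→Kapoor, Shift 4→Ivanova+Cho, Shift 5→Kapoor, Shift 6→Ivanova+Cho, Shift 7→Cho+Cruz, Shift 8→Cruz.
Total: 135 + 100 + 100 + 110 + 120 + 100 + 110 + 120 + 120 + 130 + 130 = $1275.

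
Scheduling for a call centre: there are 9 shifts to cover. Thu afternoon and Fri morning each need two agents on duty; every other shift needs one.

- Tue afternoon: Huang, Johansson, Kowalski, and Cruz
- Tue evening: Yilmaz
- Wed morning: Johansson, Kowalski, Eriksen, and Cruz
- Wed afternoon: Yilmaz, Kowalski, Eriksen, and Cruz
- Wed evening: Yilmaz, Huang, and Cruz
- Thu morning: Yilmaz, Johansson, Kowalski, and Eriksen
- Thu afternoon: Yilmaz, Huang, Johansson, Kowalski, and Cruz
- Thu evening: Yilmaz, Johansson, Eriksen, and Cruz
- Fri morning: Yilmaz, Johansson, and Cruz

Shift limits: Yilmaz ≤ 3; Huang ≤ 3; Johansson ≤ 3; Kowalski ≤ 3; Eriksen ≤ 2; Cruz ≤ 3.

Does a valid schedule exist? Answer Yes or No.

Tue evening can only be covered by Yilmaz, so that assignment is forced.
One valid schedule: Tue afternoon→Huang, Tue evening→Yilmaz, Wed morning→Johansson, Wed afternoon→Kowalski, Wed evening→Yilmaz, Thu morning→Johansson, Thu afternoon→Huang+Kowalski, Thu evening→Eriksen, Fri morning→Yilmaz+Johansson.
Loads: Yilmaz 3/3, Huang 2/3, Johansson 3/3, Kowalski 2/3, Eriksen 1/2, Cruz 0/3 — all within limits.

Yes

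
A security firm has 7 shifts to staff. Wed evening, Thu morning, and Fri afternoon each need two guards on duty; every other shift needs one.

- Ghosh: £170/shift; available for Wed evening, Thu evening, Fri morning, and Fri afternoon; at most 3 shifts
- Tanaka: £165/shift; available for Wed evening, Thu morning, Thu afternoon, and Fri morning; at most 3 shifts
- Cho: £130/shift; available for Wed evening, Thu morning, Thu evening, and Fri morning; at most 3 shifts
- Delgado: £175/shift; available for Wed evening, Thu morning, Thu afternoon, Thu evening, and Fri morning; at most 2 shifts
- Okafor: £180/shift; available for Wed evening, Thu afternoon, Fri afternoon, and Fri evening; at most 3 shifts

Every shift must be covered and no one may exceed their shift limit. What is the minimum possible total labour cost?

£1585

Fri afternoon can only be covered by Ghosh and Okafor, so that assignment is forced.
Fri evening can only be covered by Okafor, so that assignment is forced.
Picking the cheapest available guard for each shift independently would cost £1545, but that ignores the shift limits.
An optimal schedule: Wed evening→Tanaka+Ghosh, Thu morning→Cho+Tanaka, Thu afternoon→Tanaka, Thu evening→Cho, Fri morning→Cho, Fri afternoon→Ghosh+Okafor, Fri evening→Okafor.
Total: 165 + 170 + 130 + 165 + 165 + 130 + 130 + 170 + 180 + 180 = £1585.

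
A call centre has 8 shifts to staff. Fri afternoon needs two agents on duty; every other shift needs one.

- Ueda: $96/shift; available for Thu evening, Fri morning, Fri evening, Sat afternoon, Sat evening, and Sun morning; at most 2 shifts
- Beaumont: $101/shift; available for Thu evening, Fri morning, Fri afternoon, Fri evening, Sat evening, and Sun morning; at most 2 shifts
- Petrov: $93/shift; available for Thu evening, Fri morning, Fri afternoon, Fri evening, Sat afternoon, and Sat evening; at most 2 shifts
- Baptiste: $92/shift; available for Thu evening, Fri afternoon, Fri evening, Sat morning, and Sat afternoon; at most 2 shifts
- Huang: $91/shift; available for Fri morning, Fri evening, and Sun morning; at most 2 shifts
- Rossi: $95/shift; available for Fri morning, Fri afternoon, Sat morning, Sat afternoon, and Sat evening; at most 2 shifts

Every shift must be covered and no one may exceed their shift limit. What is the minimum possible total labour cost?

Picking the cheapest available agent for each shift independently would cost $827, but that ignores the shift limits.
An optimal schedule: Thu evening→Baptiste, Fri morning→Huang, Fri afternoon→Petrov+Rossi, Fri evening→Ueda, Sat morning→Baptiste, Sat afternoon→Petrov, Sat evening→Rossi, Sun morning→Huang.
Total: 92 + 91 + 93 + 95 + 96 + 92 + 93 + 95 + 91 = $838.

$838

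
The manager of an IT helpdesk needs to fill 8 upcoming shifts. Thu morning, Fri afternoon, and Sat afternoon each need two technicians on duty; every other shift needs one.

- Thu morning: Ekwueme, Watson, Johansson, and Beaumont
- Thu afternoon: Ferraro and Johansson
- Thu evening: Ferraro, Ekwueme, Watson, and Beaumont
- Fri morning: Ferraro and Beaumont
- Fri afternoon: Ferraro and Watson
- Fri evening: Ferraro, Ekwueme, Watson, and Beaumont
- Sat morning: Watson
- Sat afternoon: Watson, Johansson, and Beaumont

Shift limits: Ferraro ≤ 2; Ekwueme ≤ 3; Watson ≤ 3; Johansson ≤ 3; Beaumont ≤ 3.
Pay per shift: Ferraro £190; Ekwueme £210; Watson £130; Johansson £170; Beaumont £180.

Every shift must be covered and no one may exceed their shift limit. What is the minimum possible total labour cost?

Fri afternoon can only be covered by Ferraro and Watson, so that assignment is forced.
Sat morning can only be covered by Watson, so that assignment is forced.
Picking the cheapest available technician for each shift independently would cost £1660, but that ignores the shift limits.
An optimal schedule: Thu morning→Johansson+Beaumont, Thu afternoon→Johansson, Thu evening→Beaumont, Fri morning→Beaumont, Fri afternoon→Watson+Ferraro, Fri evening→Ferraro, Sat morning→Watson, Sat afternoon→Watson+Johansson.
Total: 170 + 180 + 170 + 180 + 180 + 130 + 190 + 190 + 130 + 130 + 170 = £1820.

£1820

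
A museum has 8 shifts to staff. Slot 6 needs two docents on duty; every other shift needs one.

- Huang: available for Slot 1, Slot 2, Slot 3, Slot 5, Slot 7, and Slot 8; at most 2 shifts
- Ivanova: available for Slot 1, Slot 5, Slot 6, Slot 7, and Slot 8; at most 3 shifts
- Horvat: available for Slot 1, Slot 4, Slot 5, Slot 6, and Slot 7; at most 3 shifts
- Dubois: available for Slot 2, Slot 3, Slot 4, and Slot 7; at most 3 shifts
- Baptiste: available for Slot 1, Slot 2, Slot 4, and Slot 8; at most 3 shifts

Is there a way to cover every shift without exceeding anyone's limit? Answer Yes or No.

Slot 6 can only be covered by Ivanova and Horvat, so that assignment is forced.
One valid schedule: Slot 1→Horvat, Slot 2→Huang, Slot 3→Huang, Slot 4→Horvat, Slot 5→Ivanova, Slot 6→Ivanova+Horvat, Slot 7→Dubois, Slot 8→Ivanova.
Loads: Huang 2/2, Ivanova 3/3, Horvat 3/3, Dubois 1/3, Baptiste 0/3 — all within limits.

Yes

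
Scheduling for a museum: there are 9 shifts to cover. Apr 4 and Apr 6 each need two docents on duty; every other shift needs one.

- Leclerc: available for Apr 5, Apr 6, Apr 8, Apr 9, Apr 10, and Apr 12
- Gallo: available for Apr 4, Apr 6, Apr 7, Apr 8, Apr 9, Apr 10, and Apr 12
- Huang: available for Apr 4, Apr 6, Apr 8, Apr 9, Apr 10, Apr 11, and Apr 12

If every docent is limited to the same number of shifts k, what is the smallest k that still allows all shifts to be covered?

With 3 docents and 11 worker-slots to fill, someone must work at least ⌈11/3⌉ = 4 shifts, so k ≥ 4.
k = 4 works: Apr 4→Gallo+Huang, Apr 5→Leclerc, Apr 6→Leclerc+Gallo, Apr 7→Gallo, Apr 8→Leclerc, Apr 9→Leclerc, Apr 10→Gallo, Apr 11→Huang, Apr 12→Huang.
Loads: Leclerc 4, Gallo 4, Huang 3 — all ≤ 4.

4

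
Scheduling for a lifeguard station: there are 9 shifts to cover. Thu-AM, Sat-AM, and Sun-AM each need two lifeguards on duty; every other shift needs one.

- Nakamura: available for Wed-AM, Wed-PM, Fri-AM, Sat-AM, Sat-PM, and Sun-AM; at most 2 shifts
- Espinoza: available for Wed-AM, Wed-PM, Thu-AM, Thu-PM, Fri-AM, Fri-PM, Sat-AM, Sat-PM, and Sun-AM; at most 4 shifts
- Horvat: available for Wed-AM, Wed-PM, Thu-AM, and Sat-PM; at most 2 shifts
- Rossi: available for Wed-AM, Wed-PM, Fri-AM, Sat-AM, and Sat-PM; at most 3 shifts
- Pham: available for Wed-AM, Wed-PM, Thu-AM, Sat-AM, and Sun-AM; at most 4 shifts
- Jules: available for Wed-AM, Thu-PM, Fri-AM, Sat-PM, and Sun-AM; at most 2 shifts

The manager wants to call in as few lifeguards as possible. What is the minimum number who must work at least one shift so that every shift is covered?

12 slots to fill and no one can take more than 4, so at least ⌈12/4⌉ = 3 lifeguards are needed.
Any 3 lifeguards together have capacity at most 4+4+3 = 11 < 12 slots, so 3 can never suffice.
Nakamura, Espinoza, Horvat, and Pham alone can cover everything: Wed-AM→Pham, Wed-PM→Pham, Thu-AM→Espinoza+Horvat, Thu-PM→Espinoza, Fri-AM→Nakamura, Fri-PM→Espinoza, Sat-AM→Nakamura+Pham, Sat-PM→Horvat, Sun-AM→Espinoza+Pham.

4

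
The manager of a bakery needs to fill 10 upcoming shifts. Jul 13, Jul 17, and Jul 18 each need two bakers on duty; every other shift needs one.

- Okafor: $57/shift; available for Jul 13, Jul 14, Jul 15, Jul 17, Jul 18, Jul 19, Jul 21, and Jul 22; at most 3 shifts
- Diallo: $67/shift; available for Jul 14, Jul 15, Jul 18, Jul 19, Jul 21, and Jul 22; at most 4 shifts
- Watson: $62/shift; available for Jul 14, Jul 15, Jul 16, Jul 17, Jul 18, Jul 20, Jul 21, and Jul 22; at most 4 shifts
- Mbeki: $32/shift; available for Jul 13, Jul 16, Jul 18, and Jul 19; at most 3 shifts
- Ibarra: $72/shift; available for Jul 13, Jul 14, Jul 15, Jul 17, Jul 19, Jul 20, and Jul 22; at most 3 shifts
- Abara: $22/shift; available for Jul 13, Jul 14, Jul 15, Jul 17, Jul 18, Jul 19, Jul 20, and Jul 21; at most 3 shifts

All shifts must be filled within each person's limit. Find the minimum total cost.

$581

Picking the cheapest available baker for each shift independently would cost $386, but that ignores the shift limits.
An optimal schedule: Jul 13→Mbeki+Okafor, Jul 14→Watson, Jul 15→Watson, Jul 16→Mbeki, Jul 17→Okafor+Watson, Jul 18→Mbeki+Watson, Jul 19→Abara, Jul 20→Abara, Jul 21→Abara, Jul 22→Okafor.
Total: 32 + 57 + 62 + 62 + 32 + 57 + 62 + 32 + 62 + 22 + 22 + 22 + 57 = $581.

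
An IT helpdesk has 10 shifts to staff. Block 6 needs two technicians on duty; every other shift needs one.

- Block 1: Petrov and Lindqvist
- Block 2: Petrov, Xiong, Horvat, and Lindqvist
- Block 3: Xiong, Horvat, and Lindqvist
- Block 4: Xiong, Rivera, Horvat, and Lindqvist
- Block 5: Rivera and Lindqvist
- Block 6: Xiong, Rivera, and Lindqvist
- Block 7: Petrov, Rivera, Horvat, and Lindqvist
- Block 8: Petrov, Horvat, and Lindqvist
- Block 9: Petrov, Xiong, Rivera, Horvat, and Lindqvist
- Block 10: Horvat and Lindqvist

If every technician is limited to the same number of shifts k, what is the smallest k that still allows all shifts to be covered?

3

With 5 technicians and 11 worker-slots to fill, someone must work at least ⌈11/5⌉ = 3 shifts, so k ≥ 3.
k = 3 works: Block 1→Petrov, Block 2→Petrov, Block 3→Xiong, Block 4→Xiong, Block 5→Rivera, Block 6→Xiong+Rivera, Block 7→Rivera, Block 8→Petrov, Block 9→Horvat, Block 10→Horvat.
Loads: Petrov 3, Xiong 3, Rivera 3, Horvat 2, Lindqvist 0 — all ≤ 3.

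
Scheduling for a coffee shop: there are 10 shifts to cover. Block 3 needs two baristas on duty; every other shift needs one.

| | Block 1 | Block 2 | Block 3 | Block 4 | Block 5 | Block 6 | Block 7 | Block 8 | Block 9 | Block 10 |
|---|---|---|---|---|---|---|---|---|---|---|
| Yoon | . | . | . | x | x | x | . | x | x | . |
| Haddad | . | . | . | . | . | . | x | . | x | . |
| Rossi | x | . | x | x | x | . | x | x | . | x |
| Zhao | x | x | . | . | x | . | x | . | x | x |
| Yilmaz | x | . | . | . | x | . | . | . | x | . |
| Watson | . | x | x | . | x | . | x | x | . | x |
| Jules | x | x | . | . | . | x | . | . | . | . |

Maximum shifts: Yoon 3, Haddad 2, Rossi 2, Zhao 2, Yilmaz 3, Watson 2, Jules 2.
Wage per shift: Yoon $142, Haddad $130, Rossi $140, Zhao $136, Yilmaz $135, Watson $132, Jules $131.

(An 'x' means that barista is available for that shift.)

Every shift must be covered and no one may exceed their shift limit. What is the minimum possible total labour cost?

$1472

Block 3 can only be covered by Rossi and Watson, so that assignment is forced.
Picking the cheapest available barista for each shift independently would cost $1461, but that ignores the shift limits.
An optimal schedule: Block 1→Yilmaz, Block 2→Jules, Block 3→Watson+Rossi, Block 4→Rossi, Block 5→Yilmaz, Block 6→Jules, Block 7→Haddad, Block 8→Watson, Block 9→Haddad, Block 10→Zhao.
Total: 135 + 131 + 132 + 140 + 140 + 135 + 131 + 130 + 132 + 130 + 136 = $1472.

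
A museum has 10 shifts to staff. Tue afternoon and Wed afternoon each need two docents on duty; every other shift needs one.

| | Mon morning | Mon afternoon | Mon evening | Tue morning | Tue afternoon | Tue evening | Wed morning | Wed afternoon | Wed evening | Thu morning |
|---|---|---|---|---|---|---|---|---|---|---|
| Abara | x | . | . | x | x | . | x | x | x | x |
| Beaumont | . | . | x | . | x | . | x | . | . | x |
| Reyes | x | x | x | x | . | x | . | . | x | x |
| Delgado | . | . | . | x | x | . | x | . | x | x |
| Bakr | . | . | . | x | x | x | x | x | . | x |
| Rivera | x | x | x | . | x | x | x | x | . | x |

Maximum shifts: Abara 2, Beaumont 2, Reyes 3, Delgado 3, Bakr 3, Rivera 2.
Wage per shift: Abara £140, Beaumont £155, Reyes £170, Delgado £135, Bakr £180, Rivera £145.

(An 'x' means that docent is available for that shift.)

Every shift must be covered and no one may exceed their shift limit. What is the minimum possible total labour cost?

£1795

Picking the cheapest available docent for each shift independently would cost £1675, but that ignores the shift limits.
An optimal schedule: Mon morning→Abara, Mon afternoon→Rivera, Mon evening→Beaumont, Tue morning→Reyes, Tue afternoon→Delgado+Beaumont, Tue evening→Reyes, Wed morning→Delgado, Wed afternoon→Abara+Rivera, Wed evening→Delgado, Thu morning→Reyes.
Total: 140 + 145 + 155 + 170 + 135 + 155 + 170 + 135 + 140 + 145 + 135 + 170 = £1795.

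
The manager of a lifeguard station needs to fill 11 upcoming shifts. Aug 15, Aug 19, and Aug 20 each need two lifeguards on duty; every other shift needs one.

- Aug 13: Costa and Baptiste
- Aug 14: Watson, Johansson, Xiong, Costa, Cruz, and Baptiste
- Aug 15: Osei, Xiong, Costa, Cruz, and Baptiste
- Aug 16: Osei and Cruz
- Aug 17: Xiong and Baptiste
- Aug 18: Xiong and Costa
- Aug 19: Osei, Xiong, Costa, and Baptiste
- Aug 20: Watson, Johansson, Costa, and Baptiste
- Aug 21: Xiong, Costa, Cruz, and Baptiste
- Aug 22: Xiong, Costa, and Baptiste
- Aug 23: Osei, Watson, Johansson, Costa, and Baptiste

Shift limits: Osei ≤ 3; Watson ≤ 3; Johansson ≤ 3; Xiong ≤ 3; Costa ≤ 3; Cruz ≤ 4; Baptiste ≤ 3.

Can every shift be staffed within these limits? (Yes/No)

Yes

One valid schedule: Aug 13→Costa, Aug 14→Watson, Aug 15→Cruz+Baptiste, Aug 16→Osei, Aug 17→Xiong, Aug 18→Xiong, Aug 19→Osei+Costa, Aug 20→Watson+Johansson, Aug 21→Costa, Aug 22→Xiong, Aug 23→Osei.
Loads: Osei 3/3, Watson 2/3, Johansson 1/3, Xiong 3/3, Costa 3/3, Cruz 1/4, Baptiste 1/3 — all within limits.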